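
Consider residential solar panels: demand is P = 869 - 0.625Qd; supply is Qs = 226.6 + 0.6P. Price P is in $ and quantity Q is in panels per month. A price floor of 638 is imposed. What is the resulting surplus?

Inverting to quantity form: Qd = 1390.4 - 1.6P.
At P = 638: Qd = 369.6 and Qs = 609.4.
Surplus = Qs - Qd = 609.4 - 369.6 = 239.8.

Surplus = 239.8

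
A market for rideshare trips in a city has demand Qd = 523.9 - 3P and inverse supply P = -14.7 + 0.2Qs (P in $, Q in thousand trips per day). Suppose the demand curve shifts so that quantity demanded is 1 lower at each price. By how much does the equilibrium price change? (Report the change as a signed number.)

Rewriting in direct form: Qs = 73.5 + 5P.
Set Qd = Qs: 523.9 - 3P = 73.5 + 5P, so 450.4 = 8P and P* = 56.3.
Substitute back: Q* = 523.9 - 3(56.3) = 355.
After the shift, demand is Qd = 522.9 - 3P.
The new intersection has 449.4 = 8P, i.e. P = 56.175, Q = 354.375.
ΔP = 56.175 - 56.3 = -0.125.

ΔP = -0.125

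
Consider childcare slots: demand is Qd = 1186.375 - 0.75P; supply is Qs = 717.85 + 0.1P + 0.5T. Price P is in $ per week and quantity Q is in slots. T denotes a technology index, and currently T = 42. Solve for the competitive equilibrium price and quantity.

P* = 526.5, Q* = 791.5

With T = 42, supply is Qs = 738.85 + 0.1P.
Set Qd = Qs: 1186.375 - 0.75P = 738.85 + 0.1P, so 447.525 = 0.85P and P* = 526.5.
Substitute back: Q* = 1186.375 - 0.75(526.5) = 791.5.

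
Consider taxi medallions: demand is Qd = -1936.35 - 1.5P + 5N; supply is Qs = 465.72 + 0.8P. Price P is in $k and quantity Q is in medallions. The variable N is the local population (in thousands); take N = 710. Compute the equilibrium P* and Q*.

With N = 710, demand is Qd = 1613.65 - 1.5P.
Set Qd = Qs: 1613.65 - 1.5P = 465.72 + 0.8P, so 1147.93 = 2.3P and P* = 499.1.
Plugging P* into demand: Q* = 1613.65 - 1.5(499.1) = 865.

P* = 499.1, Q* = 865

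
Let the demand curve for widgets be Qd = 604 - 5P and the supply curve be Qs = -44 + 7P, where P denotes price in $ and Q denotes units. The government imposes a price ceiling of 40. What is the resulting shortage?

Shortage = 168

Evaluating both curves at the ceiling price 40 gives Qd = 404, Qs = 236.
Shortage = Qd - Qs = 404 - 236 = 168.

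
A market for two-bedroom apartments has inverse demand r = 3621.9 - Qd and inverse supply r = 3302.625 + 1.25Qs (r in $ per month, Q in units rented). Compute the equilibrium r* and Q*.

r* = 3480, Q* = 141.9

In direct form, Qd = 3621.9 - r and Qs = -2642.1 + 0.8r.
Equating demand and supply, 3621.9 - r = -2642.1 + 0.8r gives 1.8r = 6264, so r* = 3480.
From the demand curve, Q* = 3621.9 - 3480 = 141.9.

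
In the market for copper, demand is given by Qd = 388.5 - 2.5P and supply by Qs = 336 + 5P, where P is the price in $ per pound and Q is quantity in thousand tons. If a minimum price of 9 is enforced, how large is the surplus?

Surplus = 15

Evaluating both curves at the floor price 9 gives Qd = 366, Qs = 381.
Surplus = Qs - Qd = 381 - 366 = 15.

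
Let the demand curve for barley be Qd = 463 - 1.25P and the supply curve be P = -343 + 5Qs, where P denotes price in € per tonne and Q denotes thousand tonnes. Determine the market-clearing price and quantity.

Solving each curve for Q: Qs = 68.6 + 0.2P.
Set Qd = Qs: 463 - 1.25P = 68.6 + 0.2P, so 394.4 = 1.45P and P* = 272.
Plugging P* into demand: Q* = 463 - 1.25(272) = 123.

P* = 272, Q* = 123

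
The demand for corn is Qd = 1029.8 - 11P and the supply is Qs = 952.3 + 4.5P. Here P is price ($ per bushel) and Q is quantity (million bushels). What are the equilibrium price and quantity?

At equilibrium Qd = Qs, so 1029.8 - 11P = 952.3 + 4.5P; collecting terms, 77.5 = 15.5P and P* = 5.
Then Q* = 1029.8 - 11(5) = 974.8.

P* = 5, Q* = 974.8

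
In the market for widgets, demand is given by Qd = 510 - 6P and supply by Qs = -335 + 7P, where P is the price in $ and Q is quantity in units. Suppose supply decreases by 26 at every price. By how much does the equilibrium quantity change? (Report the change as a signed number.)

ΔQ = -12

The market clears where 510 - 6P = -335 + 7P. Rearranging, 13P = 845, hence P* = 65.
Then Q* = 510 - 6(65) = 120.
After the shift, supply is Qs = -361 + 7P.
The new intersection has 871 = 13P, i.e. P = 67, Q = 108.
ΔQ = 108 - 120 = -12.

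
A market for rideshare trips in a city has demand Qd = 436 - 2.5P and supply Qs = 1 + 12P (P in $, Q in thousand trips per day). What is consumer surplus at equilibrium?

Set Qd = Qs: 436 - 2.5P = 1 + 12P, so 435 = 14.5P and P* = 30.
Substitute back: Q* = 436 - 2.5(30) = 361.
Demand choke price (Qd = 0): P = 436/2.5 = 174.4. Consumer surplus = ½ × (174.4 - 30) × 361 = 26064.2.

Consumer surplus = 26064.2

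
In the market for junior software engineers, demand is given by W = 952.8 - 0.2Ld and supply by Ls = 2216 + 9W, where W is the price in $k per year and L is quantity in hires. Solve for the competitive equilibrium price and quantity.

W* = 182, L* = 3854

In direct form, Ld = 4764 - 5W.
Equating demand and supply, 4764 - 5W = 2216 + 9W gives 14W = 2548, so W* = 182.
Substitute back: L* = 4764 - 5(182) = 3854.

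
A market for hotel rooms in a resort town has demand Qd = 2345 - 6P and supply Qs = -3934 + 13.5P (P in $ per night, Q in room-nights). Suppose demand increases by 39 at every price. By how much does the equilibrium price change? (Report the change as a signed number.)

ΔP = 2

At equilibrium Qd = Qs, so 2345 - 6P = -3934 + 13.5P; collecting terms, 6279 = 19.5P and P* = 322.
Then Q* = 2345 - 6(322) = 413.
After the shift, demand is Qd = 2384 - 6P.
The new intersection has 6318 = 19.5P, i.e. P = 324, Q = 440.
ΔP = 324 - 322 = 2.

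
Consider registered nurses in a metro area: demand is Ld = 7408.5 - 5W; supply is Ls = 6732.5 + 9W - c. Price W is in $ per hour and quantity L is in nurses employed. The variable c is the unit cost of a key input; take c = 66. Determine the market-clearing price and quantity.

W* = 53, L* = 7143.5

With c = 66, supply is Ls = 6666.5 + 9W.
The market clears where 7408.5 - 5W = 6666.5 + 9W. Rearranging, 14W = 742, hence W* = 53.
Then L* = 7408.5 - 5(53) = 7143.5.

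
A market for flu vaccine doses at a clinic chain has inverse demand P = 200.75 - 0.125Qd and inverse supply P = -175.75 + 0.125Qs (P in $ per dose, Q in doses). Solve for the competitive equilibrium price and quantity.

P* = 12.5, Q* = 1506

Solving each curve for Q: Qd = 1606 - 8P and Qs = 1406 + 8P.
At equilibrium Qd = Qs, so 1606 - 8P = 1406 + 8P; collecting terms, 200 = 16P and P* = 12.5.
Substitute back: Q* = 1606 - 8(12.5) = 1506.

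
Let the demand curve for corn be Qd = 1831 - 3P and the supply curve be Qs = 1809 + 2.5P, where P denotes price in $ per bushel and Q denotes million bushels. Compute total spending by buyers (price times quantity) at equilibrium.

Set Qd = Qs: 1831 - 3P = 1809 + 2.5P, so 22 = 5.5P and P* = 4.
From the demand curve, Q* = 1831 - 3(4) = 1819.
Total spending by buyers = P* × Q* = 4 × 1819 = 7276.

Total spending by buyers = 7276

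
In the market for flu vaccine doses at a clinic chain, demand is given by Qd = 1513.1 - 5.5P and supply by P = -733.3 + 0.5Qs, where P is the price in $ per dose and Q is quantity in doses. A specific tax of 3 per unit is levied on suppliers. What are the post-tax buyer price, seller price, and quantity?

P_b = 7, P_s = 4, Q = 1474.6

Inverting to quantity form: Qs = 1466.6 + 2P.
With a tax of 3 on suppliers, they supply based on the net price P_s = P_b - 3, so Qs = 1460.6 + 2P_b.
Market clearing requires 1513.1 - 5.5P_b = 1460.6 + 2P_b; hence 52.5 = 7.5P_b and P_b = 7.
So P_s = 4 and the quantity traded is Q = 1513.1 - 5.5(7) = 1474.6.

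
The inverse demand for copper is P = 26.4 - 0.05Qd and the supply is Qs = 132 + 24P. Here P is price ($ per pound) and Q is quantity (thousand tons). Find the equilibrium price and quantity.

P* = 9, Q* = 348

Solving each curve for Q: Qd = 528 - 20P.
Equating demand and supply, 528 - 20P = 132 + 24P gives 44P = 396, so P* = 9.
From the demand curve, Q* = 528 - 20(9) = 348.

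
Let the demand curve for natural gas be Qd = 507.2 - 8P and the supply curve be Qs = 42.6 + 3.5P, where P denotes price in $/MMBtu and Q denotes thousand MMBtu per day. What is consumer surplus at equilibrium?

Consumer surplus = 2116

At equilibrium Qd = Qs, so 507.2 - 8P = 42.6 + 3.5P; collecting terms, 464.6 = 11.5P and P* = 40.4.
Then Q* = 507.2 - 8(40.4) = 184.
Demand choke price (Qd = 0): P = 507.2/8 = 63.4. Consumer surplus = ½ × (63.4 - 40.4) × 184 = 2116.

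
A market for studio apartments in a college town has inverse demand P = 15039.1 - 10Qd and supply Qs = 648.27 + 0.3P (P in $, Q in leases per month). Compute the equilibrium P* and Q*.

P* = 2139.1, Q* = 1290

Rewriting in direct form: Qd = 1503.91 - 0.1P.
Set Qd = Qs: 1503.91 - 0.1P = 648.27 + 0.3P, so 855.64 = 0.4P and P* = 2139.1.
Substitute back: Q* = 1503.91 - 0.1(2139.1) = 1290.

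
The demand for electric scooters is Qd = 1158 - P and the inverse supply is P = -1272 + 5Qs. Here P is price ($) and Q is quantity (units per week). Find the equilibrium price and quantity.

Solving each curve for Q: Qs = 254.4 + 0.2P.
The market clears where 1158 - P = 254.4 + 0.2P. Rearranging, 1.2P = 903.6, hence P* = 753.
Substitute back: Q* = 1158 - 753 = 405.

P* = 753, Q* = 405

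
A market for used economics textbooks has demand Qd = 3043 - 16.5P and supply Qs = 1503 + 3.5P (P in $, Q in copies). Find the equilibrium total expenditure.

Equating demand and supply, 3043 - 16.5P = 1503 + 3.5P gives 20P = 1540, so P* = 77.
Substitute back: Q* = 3043 - 16.5(77) = 1772.5.
Total expenditure = P* × Q* = 77 × 1772.5 = 136482.5.

Total expenditure = 136482.5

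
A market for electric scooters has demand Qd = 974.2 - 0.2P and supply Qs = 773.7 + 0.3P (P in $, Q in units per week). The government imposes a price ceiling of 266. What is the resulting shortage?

At P = 266: Qd = 921 and Qs = 853.5.
Shortage = Qd - Qs = 921 - 853.5 = 67.5.

Shortage = 67.5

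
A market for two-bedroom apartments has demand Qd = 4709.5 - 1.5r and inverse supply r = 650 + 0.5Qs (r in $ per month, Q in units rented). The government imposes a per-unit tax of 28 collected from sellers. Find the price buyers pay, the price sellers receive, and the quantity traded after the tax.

Inverting to quantity form: Qs = -1300 + 2r.
With a tax of 28 on sellers, they supply based on the net price r_s = r_b - 28, so Qs = -1356 + 2r_b.
Set Qd = Qs: 4709.5 - 1.5r_b = -1356 + 2r_b, so 6065.5 = 3.5r_b and r_b = 1733.
Then r_s = 1733 - 28 = 1705 and Q = 4709.5 - 1.5(1733) = 2110.

r_b = 1733, r_s = 1705, Q = 2110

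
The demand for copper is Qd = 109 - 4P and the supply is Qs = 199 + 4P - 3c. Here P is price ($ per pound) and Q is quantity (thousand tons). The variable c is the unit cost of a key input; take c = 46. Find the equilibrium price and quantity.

With c = 46, supply is Qs = 61 + 4P.
Set Qd = Qs: 109 - 4P = 61 + 4P, so 48 = 8P and P* = 6.
Then Q* = 109 - 4(6) = 85.

P* = 6, Q* = 85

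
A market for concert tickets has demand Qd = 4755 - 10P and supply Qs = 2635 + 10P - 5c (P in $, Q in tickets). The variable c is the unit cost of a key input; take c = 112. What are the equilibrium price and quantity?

With c = 112, supply is Qs = 2075 + 10P.
At equilibrium Qd = Qs, so 4755 - 10P = 2075 + 10P; collecting terms, 2680 = 20P and P* = 134.
Substitute back: Q* = 4755 - 10(134) = 3415.

P* = 134, Q* = 3415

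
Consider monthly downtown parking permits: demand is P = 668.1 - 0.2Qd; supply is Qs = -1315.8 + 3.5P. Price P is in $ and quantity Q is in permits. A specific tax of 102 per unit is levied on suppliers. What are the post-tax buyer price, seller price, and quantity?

Solving each curve for Q: Qd = 3340.5 - 5P.
The tax drives a wedge P_b - P_s = 102. Substituting P_s = P_b - 102 into supply: Qs = -1672.8 + 3.5P_b.
Set Qd = Qs: 3340.5 - 5P_b = -1672.8 + 3.5P_b, so 5013.3 = 8.5P_b and P_b = 589.8.
Then P_s = 589.8 - 102 = 487.8 and Q = 3340.5 - 5(589.8) = 391.5.

P_b = 589.8, P_s = 487.8, Q = 391.5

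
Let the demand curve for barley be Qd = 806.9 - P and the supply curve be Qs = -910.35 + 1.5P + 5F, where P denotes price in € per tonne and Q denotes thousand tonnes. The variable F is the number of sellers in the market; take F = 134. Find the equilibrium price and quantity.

With F = 134, supply is Qs = -240.35 + 1.5P.
Set Qd = Qs: 806.9 - P = -240.35 + 1.5P, so 1047.25 = 2.5P and P* = 418.9.
Plugging P* into demand: Q* = 806.9 - 418.9 = 388.

P* = 418.9, Q* = 388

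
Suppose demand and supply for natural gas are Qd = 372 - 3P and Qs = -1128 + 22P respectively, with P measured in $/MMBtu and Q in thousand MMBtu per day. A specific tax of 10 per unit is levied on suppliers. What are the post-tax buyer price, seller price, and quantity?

P_b = 68.8, P_s = 58.8, Q = 165.6

With a tax of 10 on suppliers, they supply based on the net price P_s = P_b - 10, so Qs = -1348 + 22P_b.
Set Qd = Qs: 372 - 3P_b = -1348 + 22P_b, so 1720 = 25P_b and P_b = 68.8.
Then P_s = 68.8 - 10 = 58.8 and Q = 372 - 3(68.8) = 165.6.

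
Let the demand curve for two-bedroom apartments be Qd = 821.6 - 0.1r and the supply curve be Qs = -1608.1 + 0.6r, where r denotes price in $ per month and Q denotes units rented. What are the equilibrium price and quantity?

r* = 3471, Q* = 474.5

At equilibrium Qd = Qs, so 821.6 - 0.1r = -1608.1 + 0.6r; collecting terms, 2429.7 = 0.7r and r* = 3471.
Substitute back: Q* = 821.6 - 0.1(3471) = 474.5.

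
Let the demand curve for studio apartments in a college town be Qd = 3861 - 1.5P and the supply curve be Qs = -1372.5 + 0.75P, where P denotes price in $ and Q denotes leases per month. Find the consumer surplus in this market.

Consumer surplus = 46128

At equilibrium Qd = Qs, so 3861 - 1.5P = -1372.5 + 0.75P; collecting terms, 5233.5 = 2.25P and P* = 2326.
Substitute back: Q* = 3861 - 1.5(2326) = 372.
Demand choke price (Qd = 0): P = 3861/1.5 = 2574. Consumer surplus = ½ × (2574 - 2326) × 372 = 46128.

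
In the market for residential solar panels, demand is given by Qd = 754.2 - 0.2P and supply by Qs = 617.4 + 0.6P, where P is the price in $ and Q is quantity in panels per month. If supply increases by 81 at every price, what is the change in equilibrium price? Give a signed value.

Equating demand and supply, 754.2 - 0.2P = 617.4 + 0.6P gives 0.8P = 136.8, so P* = 171.
Substitute back: Q* = 754.2 - 0.2(171) = 720.
After the shift, supply is Qs = 698.4 + 0.6P.
The new intersection has 55.8 = 0.8P, i.e. P = 69.75, Q = 740.25.
ΔP = 69.75 - 171 = -101.25.

ΔP = -101.25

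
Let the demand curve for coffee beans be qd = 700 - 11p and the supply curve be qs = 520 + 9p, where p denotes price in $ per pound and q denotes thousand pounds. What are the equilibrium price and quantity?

At equilibrium qd = qs, so 700 - 11p = 520 + 9p; collecting terms, 180 = 20p and p* = 9.
Then q* = 700 - 11(9) = 601.

p* = 9, q* = 601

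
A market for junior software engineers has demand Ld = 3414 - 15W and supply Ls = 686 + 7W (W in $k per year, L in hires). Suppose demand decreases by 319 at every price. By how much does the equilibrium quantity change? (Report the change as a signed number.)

ΔL = -101.5

Set Ld = Ls: 3414 - 15W = 686 + 7W, so 2728 = 22W and W* = 124.
Then L* = 3414 - 15(124) = 1554.
After the shift, demand is Ld = 3095 - 15W.
New equilibrium: 2409 = 22W, so W = 109.5 and L = 1452.5.
ΔL = 1452.5 - 1554 = -101.5.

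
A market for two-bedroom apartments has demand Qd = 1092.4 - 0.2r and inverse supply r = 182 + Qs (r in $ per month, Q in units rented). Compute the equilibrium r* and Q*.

In direct form, Qs = -182 + r.
Equating demand and supply, 1092.4 - 0.2r = -182 + r gives 1.2r = 1274.4, so r* = 1062.
Plugging r* into demand: Q* = 1092.4 - 0.2(1062) = 880.

r* = 1062, Q* = 880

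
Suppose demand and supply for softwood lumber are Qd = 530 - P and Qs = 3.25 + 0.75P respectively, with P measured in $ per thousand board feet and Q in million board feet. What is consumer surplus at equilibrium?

Equating demand and supply, 530 - P = 3.25 + 0.75P gives 1.75P = 526.75, so P* = 301.
Then Q* = 530 - 301 = 229.
Demand choke price (Qd = 0): P = 530. Consumer surplus = ½ × (530 - 301) × 229 = 26220.5.

Consumer surplus = 26220.5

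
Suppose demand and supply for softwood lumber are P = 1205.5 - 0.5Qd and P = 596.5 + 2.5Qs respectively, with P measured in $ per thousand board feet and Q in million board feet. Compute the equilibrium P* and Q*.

P* = 1104, Q* = 203

Rewriting in direct form: Qd = 2411 - 2P and Qs = -238.6 + 0.4P.
At equilibrium Qd = Qs, so 2411 - 2P = -238.6 + 0.4P; collecting terms, 2649.6 = 2.4P and P* = 1104.
Substitute back: Q* = 2411 - 2(1104) = 203.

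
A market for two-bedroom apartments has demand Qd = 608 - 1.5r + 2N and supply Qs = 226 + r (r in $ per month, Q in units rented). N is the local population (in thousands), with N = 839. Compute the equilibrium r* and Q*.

r* = 824, Q* = 1050

With N = 839, demand is Qd = 2286 - 1.5r.
Set Qd = Qs: 2286 - 1.5r = 226 + r, so 2060 = 2.5r and r* = 824.
Plugging r* into demand: Q* = 2286 - 1.5(824) = 1050.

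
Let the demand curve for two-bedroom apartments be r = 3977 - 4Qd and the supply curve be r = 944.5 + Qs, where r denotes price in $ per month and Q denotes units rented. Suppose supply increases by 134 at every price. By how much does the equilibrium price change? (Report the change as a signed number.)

Δr = -107.2

In direct form, Qd = 994.25 - 0.25r and Qs = -944.5 + r.
Equating demand and supply, 994.25 - 0.25r = -944.5 + r gives 1.25r = 1938.75, so r* = 1551.
Substitute back: Q* = 994.25 - 0.25(1551) = 606.5.
After the shift, supply is Qs = -810.5 + r.
New equilibrium: 1804.75 = 1.25r, so r = 1443.8 and Q = 633.3.
Δr = 1443.8 - 1551 = -107.2.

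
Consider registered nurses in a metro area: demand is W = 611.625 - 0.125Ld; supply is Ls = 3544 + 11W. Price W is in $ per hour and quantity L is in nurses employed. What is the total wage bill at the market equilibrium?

Inverting to quantity form: Ld = 4893 - 8W.
Equating demand and supply, 4893 - 8W = 3544 + 11W gives 19W = 1349, so W* = 71.
Then L* = 4893 - 8(71) = 4325.
The total wage bill = W* × L* = 71 × 4325 = 307075.

The total wage bill = 307075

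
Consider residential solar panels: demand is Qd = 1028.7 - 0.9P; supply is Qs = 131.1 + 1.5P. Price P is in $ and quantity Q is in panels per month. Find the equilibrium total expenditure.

At equilibrium Qd = Qs, so 1028.7 - 0.9P = 131.1 + 1.5P; collecting terms, 897.6 = 2.4P and P* = 374.
Substitute back: Q* = 1028.7 - 0.9(374) = 692.1.
Total expenditure = P* × Q* = 374 × 692.1 = 258845.4.

Total expenditure = 258845.4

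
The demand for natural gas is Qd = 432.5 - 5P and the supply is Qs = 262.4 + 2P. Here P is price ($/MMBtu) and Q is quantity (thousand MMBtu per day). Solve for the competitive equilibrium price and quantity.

P* = 24.3, Q* = 311

Equating demand and supply, 432.5 - 5P = 262.4 + 2P gives 7P = 170.1, so P* = 24.3.
From the demand curve, Q* = 432.5 - 5(24.3) = 311.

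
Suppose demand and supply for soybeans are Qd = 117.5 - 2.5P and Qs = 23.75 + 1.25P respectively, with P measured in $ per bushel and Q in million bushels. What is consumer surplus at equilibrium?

Consumer surplus = 605

At equilibrium Qd = Qs, so 117.5 - 2.5P = 23.75 + 1.25P; collecting terms, 93.75 = 3.75P and P* = 25.
Plugging P* into demand: Q* = 117.5 - 2.5(25) = 55.
Demand choke price (Qd = 0): P = 117.5/2.5 = 47. Consumer surplus = ½ × (47 - 25) × 55 = 605.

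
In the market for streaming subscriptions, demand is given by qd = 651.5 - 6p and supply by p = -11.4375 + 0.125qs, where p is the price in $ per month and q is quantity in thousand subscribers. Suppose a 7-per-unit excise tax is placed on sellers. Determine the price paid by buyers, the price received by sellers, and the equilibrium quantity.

In direct form, qs = 91.5 + 8p.
With a tax of 7 on sellers, they supply based on the net price p_s = p_b - 7, so qs = 35.5 + 8p_b.
Market clearing requires 651.5 - 6p_b = 35.5 + 8p_b; hence 616 = 14p_b and p_b = 44.
Then p_s = 44 - 7 = 37 and q = 651.5 - 6(44) = 387.5.

p_b = 44, p_s = 37, q = 387.5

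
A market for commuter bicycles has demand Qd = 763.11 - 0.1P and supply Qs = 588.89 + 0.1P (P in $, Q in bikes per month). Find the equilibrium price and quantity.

Set Qd = Qs: 763.11 - 0.1P = 588.89 + 0.1P, so 174.22 = 0.2P and P* = 871.1.
Plugging P* into demand: Q* = 763.11 - 0.1(871.1) = 676.

P* = 871.1, Q* = 676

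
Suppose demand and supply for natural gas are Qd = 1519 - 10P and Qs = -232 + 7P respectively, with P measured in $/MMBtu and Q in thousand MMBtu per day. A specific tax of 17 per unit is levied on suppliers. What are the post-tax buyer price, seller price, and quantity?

With a tax of 17 on suppliers, they supply based on the net price P_s = P_b - 17, so Qs = -351 + 7P_b.
Market clearing requires 1519 - 10P_b = -351 + 7P_b; hence 1870 = 17P_b and P_b = 110.
So P_s = 93 and the quantity traded is Q = 1519 - 10(110) = 419.

P_b = 110, P_s = 93, Q = 419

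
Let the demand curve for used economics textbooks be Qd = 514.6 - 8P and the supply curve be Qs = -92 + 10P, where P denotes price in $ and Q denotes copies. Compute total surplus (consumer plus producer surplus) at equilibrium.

Set Qd = Qs: 514.6 - 8P = -92 + 10P, so 606.6 = 18P and P* = 33.7.
Then Q* = 514.6 - 8(33.7) = 245.
Demand choke price = 64.325; supply choke price = 9.2. CS = ½(64.325 - 33.7)(245) = 3751.5625; PS = ½(33.7 - 9.2)(245) = 3001.25. Total surplus = 6752.8125.

Total surplus = 6752.8125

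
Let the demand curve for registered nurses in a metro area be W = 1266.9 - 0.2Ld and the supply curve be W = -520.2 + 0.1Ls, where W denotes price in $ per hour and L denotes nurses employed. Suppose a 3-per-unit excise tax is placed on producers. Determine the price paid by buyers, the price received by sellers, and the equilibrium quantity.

W_b = 77.5, W_s = 74.5, L = 5947

Solving each curve for L: Ld = 6334.5 - 5W and Ls = 5202 + 10W.
Producers keep W_s = W_b - 3 per unit, so supply in terms of the buyer price is Ls = 5172 + 10W_b.
Set Ld = Ls: 6334.5 - 5W_b = 5172 + 10W_b, so 1162.5 = 15W_b and W_b = 77.5.
So W_s = 74.5 and the quantity traded is L = 6334.5 - 5(77.5) = 5947.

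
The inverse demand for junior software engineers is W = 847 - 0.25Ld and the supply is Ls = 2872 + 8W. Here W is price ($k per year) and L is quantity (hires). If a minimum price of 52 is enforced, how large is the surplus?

Surplus = 108

Inverting to quantity form: Ld = 3388 - 4W.
Evaluating both curves at the floor price 52 gives Ld = 3180, Ls = 3288.
Surplus = Ls - Ld = 3288 - 3180 = 108.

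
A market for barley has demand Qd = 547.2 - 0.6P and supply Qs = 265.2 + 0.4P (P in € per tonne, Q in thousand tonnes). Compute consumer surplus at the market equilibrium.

Consumer surplus = 119070

The market clears where 547.2 - 0.6P = 265.2 + 0.4P. Rearranging, P = 282, hence P* = 282.
Plugging P* into demand: Q* = 547.2 - 0.6(282) = 378.
Demand choke price (Qd = 0): P = 547.2/0.6 = 912. Consumer surplus = ½ × (912 - 282) × 378 = 119070.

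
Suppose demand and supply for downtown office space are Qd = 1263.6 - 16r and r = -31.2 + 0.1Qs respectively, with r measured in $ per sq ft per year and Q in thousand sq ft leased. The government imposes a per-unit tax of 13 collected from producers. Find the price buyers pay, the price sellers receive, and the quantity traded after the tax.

r_b = 41.6, r_s = 28.6, Q = 598

Rewriting in direct form: Qs = 312 + 10r.
The tax drives a wedge r_b - r_s = 13. Substituting r_s = r_b - 13 into supply: Qs = 182 + 10r_b.
Equate demand and the shifted supply: 1263.6 - 16r_b = 182 + 10r_b, giving 26r_b = 1081.6, so r_b = 41.6.
Then r_s = 41.6 - 13 = 28.6 and Q = 1263.6 - 16(41.6) = 598.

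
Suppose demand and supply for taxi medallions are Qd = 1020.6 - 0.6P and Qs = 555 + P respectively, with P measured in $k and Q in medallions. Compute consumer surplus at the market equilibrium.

Consumer surplus = 596430

Set Qd = Qs: 1020.6 - 0.6P = 555 + P, so 465.6 = 1.6P and P* = 291.
Substitute back: Q* = 1020.6 - 0.6(291) = 846.
Demand choke price (Qd = 0): P = 1020.6/0.6 = 1701. Consumer surplus = ½ × (1701 - 291) × 846 = 596430.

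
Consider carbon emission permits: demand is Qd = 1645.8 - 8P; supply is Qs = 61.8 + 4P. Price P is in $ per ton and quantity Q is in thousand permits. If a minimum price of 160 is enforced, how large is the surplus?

Surplus = 336

Evaluating both curves at the floor price 160 gives Qd = 365.8, Qs = 701.8.
Surplus = Qs - Qd = 701.8 - 365.8 = 336.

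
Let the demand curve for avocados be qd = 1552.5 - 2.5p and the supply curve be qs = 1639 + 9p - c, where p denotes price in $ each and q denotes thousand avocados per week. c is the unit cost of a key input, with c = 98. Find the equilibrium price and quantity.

With c = 98, supply is qs = 1541 + 9p.
Equating demand and supply, 1552.5 - 2.5p = 1541 + 9p gives 11.5p = 11.5, so p* = 1.
From the demand curve, q* = 1552.5 - 2.5(1) = 1550.

p* = 1, q* = 1550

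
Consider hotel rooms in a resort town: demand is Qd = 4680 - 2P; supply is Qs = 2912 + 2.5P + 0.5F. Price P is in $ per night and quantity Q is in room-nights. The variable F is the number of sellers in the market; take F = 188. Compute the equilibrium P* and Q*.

With F = 188, supply is Qs = 3006 + 2.5P.
At equilibrium Qd = Qs, so 4680 - 2P = 3006 + 2.5P; collecting terms, 1674 = 4.5P and P* = 372.
Plugging P* into demand: Q* = 4680 - 2(372) = 3936.

P* = 372, Q* = 3936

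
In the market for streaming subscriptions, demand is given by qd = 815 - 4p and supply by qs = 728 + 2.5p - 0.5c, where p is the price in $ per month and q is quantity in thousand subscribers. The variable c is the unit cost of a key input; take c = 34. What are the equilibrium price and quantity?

p* = 16, q* = 751

With c = 34, supply is qs = 711 + 2.5p.
Set qd = qs: 815 - 4p = 711 + 2.5p, so 104 = 6.5p and p* = 16.
From the demand curve, q* = 815 - 4(16) = 751.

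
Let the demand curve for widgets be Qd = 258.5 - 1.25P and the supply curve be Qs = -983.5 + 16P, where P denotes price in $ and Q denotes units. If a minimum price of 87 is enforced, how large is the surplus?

Surplus = 258.75

Evaluating both curves at the floor price 87 gives Qd = 149.75, Qs = 408.5.
Surplus = Qs - Qd = 408.5 - 149.75 = 258.75.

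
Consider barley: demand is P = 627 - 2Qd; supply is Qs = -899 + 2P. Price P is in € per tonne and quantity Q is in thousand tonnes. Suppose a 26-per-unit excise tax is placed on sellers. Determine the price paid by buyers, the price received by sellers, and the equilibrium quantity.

Rewriting in direct form: Qd = 313.5 - 0.5P.
The tax drives a wedge P_b - P_s = 26. Substituting P_s = P_b - 26 into supply: Qs = -951 + 2P_b.
Equate demand and the shifted supply: 313.5 - 0.5P_b = -951 + 2P_b, giving 2.5P_b = 1264.5, so P_b = 505.8.
Then P_s = 505.8 - 26 = 479.8 and Q = 313.5 - 0.5(505.8) = 60.6.

P_b = 505.8, P_s = 479.8, Q = 60.6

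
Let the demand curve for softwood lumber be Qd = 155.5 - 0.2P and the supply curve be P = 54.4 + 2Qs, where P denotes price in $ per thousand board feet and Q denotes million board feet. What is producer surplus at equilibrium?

Inverting to quantity form: Qs = -27.2 + 0.5P.
At equilibrium Qd = Qs, so 155.5 - 0.2P = -27.2 + 0.5P; collecting terms, 182.7 = 0.7P and P* = 261.
Plugging P* into demand: Q* = 155.5 - 0.2(261) = 103.3.
Supply choke price (Qs = 0): P = 54.4. Producer surplus = ½ × (261 - 54.4) × 103.3 = 10670.89.

Producer surplus = 10670.89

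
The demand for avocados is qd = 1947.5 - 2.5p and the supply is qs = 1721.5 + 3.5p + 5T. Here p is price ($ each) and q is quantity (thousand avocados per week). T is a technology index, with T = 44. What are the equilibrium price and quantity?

p* = 1, q* = 1945

With T = 44, supply is qs = 1941.5 + 3.5p.
Equating demand and supply, 1947.5 - 2.5p = 1941.5 + 3.5p gives 6p = 6, so p* = 1.
Substitute back: q* = 1947.5 - 2.5(1) = 1945.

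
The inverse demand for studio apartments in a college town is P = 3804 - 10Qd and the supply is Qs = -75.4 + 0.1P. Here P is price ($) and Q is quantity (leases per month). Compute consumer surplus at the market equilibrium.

Consumer surplus = 116281.25

Inverting to quantity form: Qd = 380.4 - 0.1P.
The market clears where 380.4 - 0.1P = -75.4 + 0.1P. Rearranging, 0.2P = 455.8, hence P* = 2279.
Substitute back: Q* = 380.4 - 0.1(2279) = 152.5.
Demand choke price (Qd = 0): P = 380.4/0.1 = 3804. Consumer surplus = ½ × (3804 - 2279) × 152.5 = 116281.25.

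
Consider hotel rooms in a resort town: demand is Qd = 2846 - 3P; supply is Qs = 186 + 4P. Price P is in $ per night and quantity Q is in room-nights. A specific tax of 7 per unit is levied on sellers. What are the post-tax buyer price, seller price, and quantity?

With a tax of 7 on sellers, they supply based on the net price P_s = P_b - 7, so Qs = 158 + 4P_b.
Set Qd = Qs: 2846 - 3P_b = 158 + 4P_b, so 2688 = 7P_b and P_b = 384.
So P_s = 377 and the quantity traded is Q = 2846 - 3(384) = 1694.

P_b = 384, P_s = 377, Q = 1694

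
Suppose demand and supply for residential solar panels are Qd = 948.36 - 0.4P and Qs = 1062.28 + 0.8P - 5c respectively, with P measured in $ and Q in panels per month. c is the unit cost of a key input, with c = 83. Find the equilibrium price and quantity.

With c = 83, supply is Qs = 647.28 + 0.8P.
At equilibrium Qd = Qs, so 948.36 - 0.4P = 647.28 + 0.8P; collecting terms, 301.08 = 1.2P and P* = 250.9.
Then Q* = 948.36 - 0.4(250.9) = 848.

P* = 250.9, Q* = 848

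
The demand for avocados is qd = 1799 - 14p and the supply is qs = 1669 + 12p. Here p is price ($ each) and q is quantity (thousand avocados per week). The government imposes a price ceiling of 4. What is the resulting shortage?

At p = 4: qd = 1743 and qs = 1717.
Shortage = qd - qs = 1743 - 1717 = 26.

Shortage = 26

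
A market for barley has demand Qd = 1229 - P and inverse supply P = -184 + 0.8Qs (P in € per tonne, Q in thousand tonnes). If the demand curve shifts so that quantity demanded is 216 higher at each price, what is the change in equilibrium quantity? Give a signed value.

ΔQ = 120

In direct form, Qs = 230 + 1.25P.
The market clears where 1229 - P = 230 + 1.25P. Rearranging, 2.25P = 999, hence P* = 444.
Then Q* = 1229 - 444 = 785.
After the shift, demand is Qd = 1445 - P.
New equilibrium: 1215 = 2.25P, so P = 540 and Q = 905.
ΔQ = 905 - 785 = 120.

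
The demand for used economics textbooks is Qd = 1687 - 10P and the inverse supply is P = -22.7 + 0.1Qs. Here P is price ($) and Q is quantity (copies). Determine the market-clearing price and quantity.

P* = 73, Q* = 957

Solving each curve for Q: Qs = 227 + 10P.
The market clears where 1687 - 10P = 227 + 10P. Rearranging, 20P = 1460, hence P* = 73.
Plugging P* into demand: Q* = 1687 - 10(73) = 957.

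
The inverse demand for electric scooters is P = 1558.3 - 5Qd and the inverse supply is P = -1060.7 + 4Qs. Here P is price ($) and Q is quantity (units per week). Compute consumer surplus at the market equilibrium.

Inverting to quantity form: Qd = 311.66 - 0.2P and Qs = 265.175 + 0.25P.
Equating demand and supply, 311.66 - 0.2P = 265.175 + 0.25P gives 0.45P = 46.485, so P* = 103.3.
Substitute back: Q* = 311.66 - 0.2(103.3) = 291.
Demand choke price (Qd = 0): P = 311.66/0.2 = 1558.3. Consumer surplus = ½ × (1558.3 - 103.3) × 291 = 211702.5.

Consumer surplus = 211702.5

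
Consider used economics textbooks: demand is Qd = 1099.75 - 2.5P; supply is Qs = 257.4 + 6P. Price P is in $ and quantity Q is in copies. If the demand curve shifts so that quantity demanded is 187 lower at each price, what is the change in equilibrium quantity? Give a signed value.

ΔQ = -132

Set Qd = Qs: 1099.75 - 2.5P = 257.4 + 6P, so 842.35 = 8.5P and P* = 99.1.
From the demand curve, Q* = 1099.75 - 2.5(99.1) = 852.
After the shift, demand is Qd = 912.75 - 2.5P.
The new intersection has 655.35 = 8.5P, i.e. P = 77.1, Q = 720.
ΔQ = 720 - 852 = -132.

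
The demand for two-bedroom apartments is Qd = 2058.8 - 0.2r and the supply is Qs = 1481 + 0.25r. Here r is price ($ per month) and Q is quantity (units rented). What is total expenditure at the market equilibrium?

Total expenditure = 2313768

Equating demand and supply, 2058.8 - 0.2r = 1481 + 0.25r gives 0.45r = 577.8, so r* = 1284.
Plugging r* into demand: Q* = 2058.8 - 0.2(1284) = 1802.
Total expenditure = r* × Q* = 1284 × 1802 = 2313768.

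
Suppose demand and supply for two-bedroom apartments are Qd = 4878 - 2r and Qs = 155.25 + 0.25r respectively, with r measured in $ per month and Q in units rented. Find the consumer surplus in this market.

At equilibrium Qd = Qs, so 4878 - 2r = 155.25 + 0.25r; collecting terms, 4722.75 = 2.25r and r* = 2099.
Then Q* = 4878 - 2(2099) = 680.
Demand choke price (Qd = 0): r = 4878/2 = 2439. Consumer surplus = ½ × (2439 - 2099) × 680 = 115600.

Consumer surplus = 115600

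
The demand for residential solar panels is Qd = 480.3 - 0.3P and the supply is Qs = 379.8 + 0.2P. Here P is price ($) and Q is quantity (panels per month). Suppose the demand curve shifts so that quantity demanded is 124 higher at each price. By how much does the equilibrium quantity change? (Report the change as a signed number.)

Equating demand and supply, 480.3 - 0.3P = 379.8 + 0.2P gives 0.5P = 100.5, so P* = 201.
From the demand curve, Q* = 480.3 - 0.3(201) = 420.
After the shift, demand is Qd = 604.3 - 0.3P.
New equilibrium: 224.5 = 0.5P, so P = 449 and Q = 469.6.
ΔQ = 469.6 - 420 = 49.6.

ΔQ = 49.6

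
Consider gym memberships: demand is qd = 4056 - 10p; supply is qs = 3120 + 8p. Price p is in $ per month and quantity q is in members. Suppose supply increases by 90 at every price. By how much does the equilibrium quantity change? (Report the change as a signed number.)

Equating demand and supply, 4056 - 10p = 3120 + 8p gives 18p = 936, so p* = 52.
Then q* = 4056 - 10(52) = 3536.
After the shift, supply is qs = 3210 + 8p.
New equilibrium: 846 = 18p, so p = 47 and q = 3586.
Δq = 3586 - 3536 = 50.

Δq = 50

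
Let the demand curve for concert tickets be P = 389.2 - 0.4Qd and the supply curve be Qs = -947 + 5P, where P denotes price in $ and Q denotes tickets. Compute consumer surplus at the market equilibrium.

Consumer surplus = 22177.8

Inverting to quantity form: Qd = 973 - 2.5P.
At equilibrium Qd = Qs, so 973 - 2.5P = -947 + 5P; collecting terms, 1920 = 7.5P and P* = 256.
From the demand curve, Q* = 973 - 2.5(256) = 333.
Demand choke price (Qd = 0): P = 973/2.5 = 389.2. Consumer surplus = ½ × (389.2 - 256) × 333 = 22177.8.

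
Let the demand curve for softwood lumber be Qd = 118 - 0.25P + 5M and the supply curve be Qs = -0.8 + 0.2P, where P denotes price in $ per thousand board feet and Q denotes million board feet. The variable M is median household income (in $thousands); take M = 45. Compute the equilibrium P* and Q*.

With M = 45, demand is Qd = 343 - 0.25P.
At equilibrium Qd = Qs, so 343 - 0.25P = -0.8 + 0.2P; collecting terms, 343.8 = 0.45P and P* = 764.
Substitute back: Q* = 343 - 0.25(764) = 152.

P* = 764, Q* = 152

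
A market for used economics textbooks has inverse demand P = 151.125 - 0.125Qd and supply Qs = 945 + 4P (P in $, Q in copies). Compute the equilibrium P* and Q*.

P* = 22, Q* = 1033

Inverting to quantity form: Qd = 1209 - 8P.
Equating demand and supply, 1209 - 8P = 945 + 4P gives 12P = 264, so P* = 22.
Plugging P* into demand: Q* = 1209 - 8(22) = 1033.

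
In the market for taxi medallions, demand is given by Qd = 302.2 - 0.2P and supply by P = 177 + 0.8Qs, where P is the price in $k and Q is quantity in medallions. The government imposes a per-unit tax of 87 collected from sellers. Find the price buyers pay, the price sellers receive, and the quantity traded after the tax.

P_b = 436, P_s = 349, Q = 215

In direct form, Qs = -221.25 + 1.25P.
The tax drives a wedge P_b - P_s = 87. Substituting P_s = P_b - 87 into supply: Qs = -330 + 1.25P_b.
Market clearing requires 302.2 - 0.2P_b = -330 + 1.25P_b; hence 632.2 = 1.45P_b and P_b = 436.
So P_s = 349 and the quantity traded is Q = 302.2 - 0.2(436) = 215.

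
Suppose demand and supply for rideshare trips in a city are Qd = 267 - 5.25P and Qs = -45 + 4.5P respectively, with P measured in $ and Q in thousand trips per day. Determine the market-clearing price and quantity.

Equating demand and supply, 267 - 5.25P = -45 + 4.5P gives 9.75P = 312, so P* = 32.
From the demand curve, Q* = 267 - 5.25(32) = 99.

P* = 32, Q* = 99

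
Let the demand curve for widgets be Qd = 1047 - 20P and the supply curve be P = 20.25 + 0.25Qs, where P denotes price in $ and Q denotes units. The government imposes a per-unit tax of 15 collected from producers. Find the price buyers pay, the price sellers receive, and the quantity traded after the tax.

In direct form, Qs = -81 + 4P.
With a tax of 15 on producers, they supply based on the net price P_s = P_b - 15, so Qs = -141 + 4P_b.
Market clearing requires 1047 - 20P_b = -141 + 4P_b; hence 1188 = 24P_b and P_b = 49.5.
So P_s = 34.5 and the quantity traded is Q = 1047 - 20(49.5) = 57.

P_b = 49.5, P_s = 34.5, Q = 57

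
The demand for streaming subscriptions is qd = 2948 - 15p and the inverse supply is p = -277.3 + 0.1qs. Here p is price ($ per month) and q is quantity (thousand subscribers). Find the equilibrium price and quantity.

p* = 7, q* = 2843

Rewriting in direct form: qs = 2773 + 10p.
Equating demand and supply, 2948 - 15p = 2773 + 10p gives 25p = 175, so p* = 7.
Substitute back: q* = 2948 - 15(7) = 2843.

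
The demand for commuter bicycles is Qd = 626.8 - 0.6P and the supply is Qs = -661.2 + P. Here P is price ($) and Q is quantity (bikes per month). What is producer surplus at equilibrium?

Set Qd = Qs: 626.8 - 0.6P = -661.2 + P, so 1288 = 1.6P and P* = 805.
Plugging P* into demand: Q* = 626.8 - 0.6(805) = 143.8.
Supply choke price (Qs = 0): P = 661.2. Producer surplus = ½ × (805 - 661.2) × 143.8 = 10339.22.

Producer surplus = 10339.22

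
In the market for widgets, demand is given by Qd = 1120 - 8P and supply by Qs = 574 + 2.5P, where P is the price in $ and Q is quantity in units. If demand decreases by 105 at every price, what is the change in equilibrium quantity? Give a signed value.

At equilibrium Qd = Qs, so 1120 - 8P = 574 + 2.5P; collecting terms, 546 = 10.5P and P* = 52.
Then Q* = 1120 - 8(52) = 704.
After the shift, demand is Qd = 1015 - 8P.
The new intersection has 441 = 10.5P, i.e. P = 42, Q = 679.
ΔQ = 679 - 704 = -25.

ΔQ = -25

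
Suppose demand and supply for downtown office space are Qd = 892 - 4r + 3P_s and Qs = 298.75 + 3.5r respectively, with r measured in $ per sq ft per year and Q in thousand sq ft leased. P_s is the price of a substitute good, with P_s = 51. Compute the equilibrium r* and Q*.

With P_s = 51, demand is Qd = 1045 - 4r.
Equating demand and supply, 1045 - 4r = 298.75 + 3.5r gives 7.5r = 746.25, so r* = 99.5.
Plugging r* into demand: Q* = 1045 - 4(99.5) = 647.

r* = 99.5, Q* = 647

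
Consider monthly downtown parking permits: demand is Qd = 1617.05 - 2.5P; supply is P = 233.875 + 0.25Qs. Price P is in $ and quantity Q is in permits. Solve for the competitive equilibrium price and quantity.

Solving each curve for Q: Qs = -935.5 + 4P.
Equating demand and supply, 1617.05 - 2.5P = -935.5 + 4P gives 6.5P = 2552.55, so P* = 392.7.
Plugging P* into demand: Q* = 1617.05 - 2.5(392.7) = 635.3.

P* = 392.7, Q* = 635.3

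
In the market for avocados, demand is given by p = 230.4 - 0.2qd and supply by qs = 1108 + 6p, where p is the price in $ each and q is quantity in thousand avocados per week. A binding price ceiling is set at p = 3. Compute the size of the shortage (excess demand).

Shortage = 11

Solving each curve for q: qd = 1152 - 5p.
With p fixed at 3, quantity demanded is 1137 and quantity supplied is 1126.
Shortage = qd - qs = 1137 - 1126 = 11.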